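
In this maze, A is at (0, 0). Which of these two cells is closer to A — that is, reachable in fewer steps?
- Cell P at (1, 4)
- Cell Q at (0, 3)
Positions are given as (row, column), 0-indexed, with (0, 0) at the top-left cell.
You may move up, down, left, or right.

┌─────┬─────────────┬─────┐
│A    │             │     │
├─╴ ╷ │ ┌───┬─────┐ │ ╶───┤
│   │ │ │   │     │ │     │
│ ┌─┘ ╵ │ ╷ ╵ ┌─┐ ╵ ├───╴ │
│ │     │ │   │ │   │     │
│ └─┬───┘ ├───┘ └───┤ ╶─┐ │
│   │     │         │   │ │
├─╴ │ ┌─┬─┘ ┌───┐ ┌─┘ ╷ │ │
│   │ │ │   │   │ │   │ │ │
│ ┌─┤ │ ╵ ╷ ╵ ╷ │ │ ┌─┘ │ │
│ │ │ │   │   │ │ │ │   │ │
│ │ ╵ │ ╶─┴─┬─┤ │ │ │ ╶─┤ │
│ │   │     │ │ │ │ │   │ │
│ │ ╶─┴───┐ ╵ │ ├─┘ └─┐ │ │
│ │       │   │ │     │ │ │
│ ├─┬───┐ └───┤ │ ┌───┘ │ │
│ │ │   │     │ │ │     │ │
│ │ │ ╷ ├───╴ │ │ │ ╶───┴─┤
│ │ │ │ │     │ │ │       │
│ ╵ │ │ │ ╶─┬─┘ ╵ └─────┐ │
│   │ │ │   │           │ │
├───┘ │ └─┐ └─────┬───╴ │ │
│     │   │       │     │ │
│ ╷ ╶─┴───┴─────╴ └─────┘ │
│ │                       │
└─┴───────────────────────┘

Shortest path A → P at (1, 4): 23 steps
Shortest path A → Q at (0, 3): 7 steps

Q is closer (7 steps vs 23 steps).

Path to P:

┌─────┬─────────────┬─────┐
│A → ↓│↱ → → → → → ↓│     │
├─╴ ╷ │ ┌───┬─────┐ │ ╶───┤
│   │↓│↑│P ↰│↓ ← ↰│↓│     │
│ ┌─┘ ╵ │ ╷ ╵ ┌─┐ ╵ ├───╴ │
│ │  ↳ ↑│ │↑ ↲│ │↑ ↲│     │
│ └─┬───┘ ├───┘ └───┤ ╶─┐ │
│   │     │         │   │ │
├─╴ │ ┌─┬─┘ ┌───┐ ┌─┘ ╷ │ │
│   │ │ │   │   │ │   │ │ │
│ ┌─┤ │ ╵ ╷ ╵ ╷ │ │ ┌─┘ │ │
│ │ │ │   │   │ │ │ │   │ │
│ │ ╵ │ ╶─┴─┬─┤ │ │ │ ╶─┤ │
│ │   │     │ │ │ │ │   │ │
│ │ ╶─┴───┐ ╵ │ ├─┘ └─┐ │ │
│ │       │   │ │     │ │ │
│ ├─┬───┐ └───┤ │ ┌───┘ │ │
│ │ │   │     │ │ │     │ │
│ │ │ ╷ ├───╴ │ │ │ ╶───┴─┤
│ │ │ │ │     │ │ │       │
│ ╵ │ │ │ ╶─┬─┘ ╵ └─────┐ │
│   │ │ │   │           │ │
├───┘ │ └─┐ └─────┬───╴ │ │
│     │   │       │     │ │
│ ╷ ╶─┴───┴─────╴ └─────┘ │
│ │                       │
└─┴───────────────────────┘

Path to Q:

┌─────┬─────────────┬─────┐
│A → ↓│Q            │     │
├─╴ ╷ │ ┌───┬─────┐ │ ╶───┤
│   │↓│↑│   │     │ │     │
│ ┌─┘ ╵ │ ╷ ╵ ┌─┐ ╵ ├───╴ │
│ │  ↳ ↑│ │   │ │   │     │
│ └─┬───┘ ├───┘ └───┤ ╶─┐ │
│   │     │         │   │ │
├─╴ │ ┌─┬─┘ ┌───┐ ┌─┘ ╷ │ │
│   │ │ │   │   │ │   │ │ │
│ ┌─┤ │ ╵ ╷ ╵ ╷ │ │ ┌─┘ │ │
│ │ │ │   │   │ │ │ │   │ │
│ │ ╵ │ ╶─┴─┬─┤ │ │ │ ╶─┤ │
│ │   │     │ │ │ │ │   │ │
│ │ ╶─┴───┐ ╵ │ ├─┘ └─┐ │ │
│ │       │   │ │     │ │ │
│ ├─┬───┐ └───┤ │ ┌───┘ │ │
│ │ │   │     │ │ │     │ │
│ │ │ ╷ ├───╴ │ │ │ ╶───┴─┤
│ │ │ │ │     │ │ │       │
│ ╵ │ │ │ ╶─┬─┘ ╵ └─────┐ │
│   │ │ │   │           │ │
├───┘ │ └─┐ └─────┬───╴ │ │
│     │   │       │     │ │
│ ╷ ╶─┴───┴─────╴ └─────┘ │
│ │                       │
└─┴───────────────────────┘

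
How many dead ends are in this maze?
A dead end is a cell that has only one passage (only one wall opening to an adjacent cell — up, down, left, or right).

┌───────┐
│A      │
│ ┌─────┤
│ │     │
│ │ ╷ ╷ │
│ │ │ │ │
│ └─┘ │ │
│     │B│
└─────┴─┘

Checking each cell for number of passages:

Dead ends found at positions:
  (0, 3)
  (2, 1)
  (3, 3)
Total dead ends: 3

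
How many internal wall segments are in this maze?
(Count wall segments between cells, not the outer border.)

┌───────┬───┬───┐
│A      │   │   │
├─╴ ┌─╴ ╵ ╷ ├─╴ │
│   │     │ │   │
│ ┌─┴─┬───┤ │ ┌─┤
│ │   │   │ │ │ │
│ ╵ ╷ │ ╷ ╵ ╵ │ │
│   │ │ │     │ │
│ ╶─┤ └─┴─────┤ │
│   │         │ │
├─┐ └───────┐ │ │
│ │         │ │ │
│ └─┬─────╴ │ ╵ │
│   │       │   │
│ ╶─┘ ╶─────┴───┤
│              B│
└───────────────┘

Counting internal wall segments:
Total internal walls: 49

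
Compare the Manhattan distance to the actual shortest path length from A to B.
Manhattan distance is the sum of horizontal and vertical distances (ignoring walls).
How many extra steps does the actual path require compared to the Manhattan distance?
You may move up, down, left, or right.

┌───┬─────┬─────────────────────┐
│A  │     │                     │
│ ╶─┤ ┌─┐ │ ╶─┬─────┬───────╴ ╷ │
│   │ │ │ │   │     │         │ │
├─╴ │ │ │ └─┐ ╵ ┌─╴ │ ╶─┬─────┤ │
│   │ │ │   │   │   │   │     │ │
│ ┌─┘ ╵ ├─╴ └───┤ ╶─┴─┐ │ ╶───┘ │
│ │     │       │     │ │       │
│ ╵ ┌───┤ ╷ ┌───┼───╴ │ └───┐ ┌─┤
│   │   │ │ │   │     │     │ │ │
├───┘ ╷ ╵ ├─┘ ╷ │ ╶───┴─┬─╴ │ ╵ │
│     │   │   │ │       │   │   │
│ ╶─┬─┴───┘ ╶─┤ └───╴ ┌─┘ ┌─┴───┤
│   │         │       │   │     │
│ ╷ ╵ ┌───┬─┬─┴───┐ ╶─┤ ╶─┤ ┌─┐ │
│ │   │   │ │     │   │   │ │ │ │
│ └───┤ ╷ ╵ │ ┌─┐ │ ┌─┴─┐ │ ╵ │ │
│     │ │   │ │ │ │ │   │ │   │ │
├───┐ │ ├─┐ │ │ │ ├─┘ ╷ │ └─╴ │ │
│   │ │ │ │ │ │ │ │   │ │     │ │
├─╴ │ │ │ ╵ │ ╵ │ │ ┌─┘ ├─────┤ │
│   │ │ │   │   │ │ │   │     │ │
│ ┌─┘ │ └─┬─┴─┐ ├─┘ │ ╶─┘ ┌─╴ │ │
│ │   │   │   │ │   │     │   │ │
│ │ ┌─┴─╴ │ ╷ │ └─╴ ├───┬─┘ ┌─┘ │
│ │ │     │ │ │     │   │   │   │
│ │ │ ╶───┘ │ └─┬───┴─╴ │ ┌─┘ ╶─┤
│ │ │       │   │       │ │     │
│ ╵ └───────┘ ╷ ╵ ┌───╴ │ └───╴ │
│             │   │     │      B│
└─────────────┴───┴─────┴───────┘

Manhattan distance: |14 - 0| + |15 - 0| = 29
Actual path length: 109
Extra steps: 109 - 29 = 80

Solution:

┌───┬─────┬─────────────────────┐
│A  │↱ → ↓│↱ → → → → → → → → ↓  │
│ ╶─┤ ┌─┐ │ ╶─┬─────┬───────╴ ╷ │
│↳ ↓│↑│ │↓│↑ ↰│↓ ← ↰│↓ ← ← ← ↲│ │
├─╴ │ │ │ └─┐ ╵ ┌─╴ │ ╶─┬─────┤ │
│↓ ↲│↑│ │↳ ↓│↑ ↲│↱ ↑│↳ ↓│     │ │
│ ┌─┘ ╵ ├─╴ └───┤ ╶─┴─┐ │ ╶───┘ │
│↓│↱ ↑  │↓ ↲    │↑ ← ↰│↓│       │
│ ╵ ┌───┤ ╷ ┌───┼───╴ │ └───┐ ┌─┤
│↳ ↑│↓ ↰│↓│ │↱ ↓│↱ → ↑│↳ → ↓│ │ │
├───┘ ╷ ╵ ├─┘ ╷ │ ╶───┴─┬─╴ │ ╵ │
│↓ ← ↲│↑ ↲│↱ ↑│↓│↑ ← ↰  │↓ ↲│   │
│ ╶─┬─┴───┘ ╶─┤ └───╴ ┌─┘ ┌─┴───┤
│↳ ↓│↱ → → ↑  │↳ → → ↑│↓ ↲│↱ → ↓│
│ ╷ ╵ ┌───┬─┬─┴───┐ ╶─┤ ╶─┤ ┌─┐ │
│ │↳ ↑│   │ │     │   │↳ ↓│↑│ │↓│
│ └───┤ ╷ ╵ │ ┌─┐ │ ┌─┴─┐ │ ╵ │ │
│     │ │   │ │ │ │ │   │↓│↑ ↰│↓│
├───┐ │ ├─┐ │ │ │ ├─┘ ╷ │ └─╴ │ │
│   │ │ │ │ │ │ │ │   │ │↳ → ↑│↓│
├─╴ │ │ │ ╵ │ ╵ │ │ ┌─┘ ├─────┤ │
│   │ │ │   │   │ │ │   │     │↓│
│ ┌─┘ │ └─┬─┴─┐ ├─┘ │ ╶─┘ ┌─╴ │ │
│ │   │   │   │ │   │     │   │↓│
│ │ ┌─┴─╴ │ ╷ │ └─╴ ├───┬─┘ ┌─┘ │
│ │ │     │ │ │     │   │   │↓ ↲│
│ │ │ ╶───┘ │ └─┬───┴─╴ │ ┌─┘ ╶─┤
│ │ │       │   │       │ │  ↳ ↓│
│ ╵ └───────┘ ╷ ╵ ┌───╴ │ └───╴ │
│             │   │     │      B│
└─────────────┴───┴─────┴───────┘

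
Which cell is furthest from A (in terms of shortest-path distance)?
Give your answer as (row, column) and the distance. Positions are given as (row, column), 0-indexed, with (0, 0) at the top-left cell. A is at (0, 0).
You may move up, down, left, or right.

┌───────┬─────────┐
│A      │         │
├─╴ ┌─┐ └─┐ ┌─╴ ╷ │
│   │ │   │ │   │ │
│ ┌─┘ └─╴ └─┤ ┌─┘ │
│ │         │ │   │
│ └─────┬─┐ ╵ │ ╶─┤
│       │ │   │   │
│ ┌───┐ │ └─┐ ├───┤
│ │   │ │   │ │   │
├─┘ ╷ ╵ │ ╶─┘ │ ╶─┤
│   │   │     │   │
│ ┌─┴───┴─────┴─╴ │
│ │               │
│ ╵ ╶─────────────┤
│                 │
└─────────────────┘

Computing BFS distances from A to all cells:
Furthest cell: (4, 8)
Distance: 30 steps

Path from A to the furthest cell:

┌───────┬─────────┐
│A ↓    │         │
├─╴ ┌─┐ └─┐ ┌─╴ ╷ │
│↓ ↲│ │   │ │   │ │
│ ┌─┘ └─╴ └─┤ ┌─┘ │
│↓│         │ │   │
│ └─────┬─┐ ╵ │ ╶─┤
│↳ → → ↓│ │   │   │
│ ┌───┐ │ └─┐ ├───┤
│ │↓ ↰│↓│   │ │↱ B│
├─┘ ╷ ╵ │ ╶─┘ │ ╶─┤
│↓ ↲│↑ ↲│     │↑ ↰│
│ ┌─┴───┴─────┴─╴ │
│↓│↱ → → → → → → ↑│
│ ╵ ╶─────────────┤
│↳ ↑              │
└─────────────────┘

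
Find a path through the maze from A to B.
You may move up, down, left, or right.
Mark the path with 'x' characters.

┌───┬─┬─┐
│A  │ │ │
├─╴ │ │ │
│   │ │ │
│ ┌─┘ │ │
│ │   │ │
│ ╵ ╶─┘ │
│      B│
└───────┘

Finding the shortest path through the maze:
Path length: 8 steps
Directions: right → down → left → down → down → right → right → right

Solution:

┌───┬─┬─┐
│A x│ │ │
├─╴ │ │ │
│x x│ │ │
│ ┌─┘ │ │
│x│   │ │
│ ╵ ╶─┘ │
│x x x B│
└───────┘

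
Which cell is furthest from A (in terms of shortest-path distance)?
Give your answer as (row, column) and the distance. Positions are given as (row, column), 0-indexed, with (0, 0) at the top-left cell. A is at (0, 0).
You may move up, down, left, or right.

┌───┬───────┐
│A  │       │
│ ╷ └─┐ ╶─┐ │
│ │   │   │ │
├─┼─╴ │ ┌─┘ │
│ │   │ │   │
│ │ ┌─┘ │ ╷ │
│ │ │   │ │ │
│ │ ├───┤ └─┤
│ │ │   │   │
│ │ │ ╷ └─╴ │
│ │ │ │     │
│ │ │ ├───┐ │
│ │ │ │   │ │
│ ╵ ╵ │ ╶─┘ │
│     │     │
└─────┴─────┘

Computing BFS distances from A to all cells:
Furthest cell: (3, 2)
Distance: 31 steps

Path from A to the furthest cell:

┌───┬───────┐
│A ↓│  ↓ ← ↰│
│ ╷ └─┐ ╶─┐ │
│ │↳ ↓│↓  │↑│
├─┼─╴ │ ┌─┘ │
│ │↓ ↲│↓│↱ ↑│
│ │ ┌─┘ │ ╷ │
│ │↓│B ↲│↑│ │
│ │ ├───┤ └─┤
│ │↓│↱ ↓│↑ ↰│
│ │ │ ╷ └─╴ │
│ │↓│↑│↳ → ↑│
│ │ │ ├───┐ │
│ │↓│↑│   │ │
│ ╵ ╵ │ ╶─┘ │
│  ↳ ↑│     │
└─────┴─────┘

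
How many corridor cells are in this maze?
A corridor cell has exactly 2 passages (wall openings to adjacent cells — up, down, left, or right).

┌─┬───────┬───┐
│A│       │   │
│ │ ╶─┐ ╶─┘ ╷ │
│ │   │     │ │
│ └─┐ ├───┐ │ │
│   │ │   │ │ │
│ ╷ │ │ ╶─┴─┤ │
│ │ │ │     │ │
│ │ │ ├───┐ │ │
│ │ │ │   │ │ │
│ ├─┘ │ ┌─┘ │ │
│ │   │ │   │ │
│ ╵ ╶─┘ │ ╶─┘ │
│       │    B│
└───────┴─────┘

Counting cells with exactly 2 passages:
Total corridor cells: 39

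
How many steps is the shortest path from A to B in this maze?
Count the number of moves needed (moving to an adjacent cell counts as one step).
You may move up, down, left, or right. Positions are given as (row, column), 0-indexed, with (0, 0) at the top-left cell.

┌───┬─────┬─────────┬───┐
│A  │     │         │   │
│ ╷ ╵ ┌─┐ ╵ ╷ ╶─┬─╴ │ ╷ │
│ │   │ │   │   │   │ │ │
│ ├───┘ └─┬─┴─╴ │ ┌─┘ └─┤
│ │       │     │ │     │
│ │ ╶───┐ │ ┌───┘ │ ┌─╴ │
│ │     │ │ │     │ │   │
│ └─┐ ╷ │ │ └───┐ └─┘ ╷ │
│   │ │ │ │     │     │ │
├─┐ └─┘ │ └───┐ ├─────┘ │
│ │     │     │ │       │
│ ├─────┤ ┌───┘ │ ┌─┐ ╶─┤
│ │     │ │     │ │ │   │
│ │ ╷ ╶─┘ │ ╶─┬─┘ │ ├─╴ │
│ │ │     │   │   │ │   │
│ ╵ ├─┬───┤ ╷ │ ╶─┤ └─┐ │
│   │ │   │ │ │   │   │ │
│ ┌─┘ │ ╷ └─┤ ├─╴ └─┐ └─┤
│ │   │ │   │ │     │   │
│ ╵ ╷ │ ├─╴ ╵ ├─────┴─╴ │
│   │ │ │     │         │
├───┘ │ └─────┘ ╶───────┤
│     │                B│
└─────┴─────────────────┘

Using BFS to find shortest path:
Start: (0, 0), End: (11, 11)
Path found:
(0,0) → (0,1) → (1,1) → (1,2) → (0,2) → (0,3) → (0,4) → (1,4) → (1,5) → (0,5) → (0,6) → (1,6) → (1,7) → (2,7) → (2,6) → (2,5) → (3,5) → (4,5) → (4,6) → (4,7) → (5,7) → (6,7) → (6,6) → (6,5) → (7,5) → (7,6) → (8,6) → (9,6) → (10,6) → (10,5) → (9,5) → (9,4) → (8,4) → (8,3) → (9,3) → (10,3) → (11,3) → (11,4) → (11,5) → (11,6) → (11,7) → (11,8) → (11,9) → (11,10) → (11,11)
Number of steps: 44

Solution:

┌───┬─────┬─────────┬───┐
│A ↓│↱ → ↓│↱ ↓      │   │
│ ╷ ╵ ┌─┐ ╵ ╷ ╶─┬─╴ │ ╷ │
│ │↳ ↑│ │↳ ↑│↳ ↓│   │ │ │
│ ├───┘ └─┬─┴─╴ │ ┌─┘ └─┤
│ │       │↓ ← ↲│ │     │
│ │ ╶───┐ │ ┌───┘ │ ┌─╴ │
│ │     │ │↓│     │ │   │
│ └─┐ ╷ │ │ └───┐ └─┘ ╷ │
│   │ │ │ │↳ → ↓│     │ │
├─┐ └─┘ │ └───┐ ├─────┘ │
│ │     │     │↓│       │
│ ├─────┤ ┌───┘ │ ┌─┐ ╶─┤
│ │     │ │↓ ← ↲│ │ │   │
│ │ ╷ ╶─┘ │ ╶─┬─┘ │ ├─╴ │
│ │ │     │↳ ↓│   │ │   │
│ ╵ ├─┬───┤ ╷ │ ╶─┤ └─┐ │
│   │ │↓ ↰│ │↓│   │   │ │
│ ┌─┘ │ ╷ └─┤ ├─╴ └─┐ └─┤
│ │   │↓│↑ ↰│↓│     │   │
│ ╵ ╷ │ ├─╴ ╵ ├─────┴─╴ │
│   │ │↓│  ↑ ↲│         │
├───┘ │ └─────┘ ╶───────┤
│     │↳ → → → → → → → B│
└─────┴─────────────────┘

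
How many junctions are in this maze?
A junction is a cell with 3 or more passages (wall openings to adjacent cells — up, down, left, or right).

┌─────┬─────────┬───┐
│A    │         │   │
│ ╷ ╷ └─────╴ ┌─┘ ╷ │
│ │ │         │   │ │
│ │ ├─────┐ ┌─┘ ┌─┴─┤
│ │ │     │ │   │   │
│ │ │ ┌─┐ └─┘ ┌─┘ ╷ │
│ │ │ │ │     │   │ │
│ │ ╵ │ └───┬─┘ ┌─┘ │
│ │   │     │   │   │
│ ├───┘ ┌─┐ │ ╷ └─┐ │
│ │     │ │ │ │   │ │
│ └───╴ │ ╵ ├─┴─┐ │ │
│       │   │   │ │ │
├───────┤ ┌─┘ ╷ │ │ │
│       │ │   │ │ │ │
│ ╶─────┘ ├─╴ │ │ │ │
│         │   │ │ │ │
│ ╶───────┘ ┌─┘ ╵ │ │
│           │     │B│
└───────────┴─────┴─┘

Checking each cell for number of passages:

Junctions found (3+ passages):
  (0, 1): 3 passages
  (0, 6): 3 passages
  (1, 5): 3 passages
  (4, 3): 3 passages
  (4, 7): 3 passages
  (4, 9): 3 passages
  (5, 3): 3 passages
  (6, 4): 3 passages
  (7, 6): 3 passages
  (8, 0): 3 passages
  (9, 7): 3 passages
Total junctions: 11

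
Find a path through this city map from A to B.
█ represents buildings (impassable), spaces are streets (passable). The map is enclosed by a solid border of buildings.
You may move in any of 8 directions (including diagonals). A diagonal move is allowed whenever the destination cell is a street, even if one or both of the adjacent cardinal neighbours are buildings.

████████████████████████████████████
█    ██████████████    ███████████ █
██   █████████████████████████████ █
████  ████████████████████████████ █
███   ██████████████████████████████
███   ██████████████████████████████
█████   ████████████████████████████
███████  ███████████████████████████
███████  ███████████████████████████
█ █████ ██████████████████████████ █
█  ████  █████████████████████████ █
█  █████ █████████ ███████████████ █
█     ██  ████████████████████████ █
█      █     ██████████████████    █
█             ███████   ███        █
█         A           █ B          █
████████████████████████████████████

Finding the shortest path from A to B:
Movement: 8-directional
Path length: 14 steps
Directions: right → right → right → right → right → right → right → right → right → right → right → up-right → right → down-right

Solution:

████████████████████████████████████
█    ██████████████    ███████████ █
██   █████████████████████████████ █
████  ████████████████████████████ █
███   ██████████████████████████████
███   ██████████████████████████████
█████   ████████████████████████████
███████  ███████████████████████████
███████  ███████████████████████████
█ █████ ██████████████████████████ █
█  ████  █████████████████████████ █
█  █████ █████████ ███████████████ █
█     ██  ████████████████████████ █
█      █     ██████████████████    █
█             ███████ →↘███        █
█         A→→→→→→→→→→↗█ B          █
████████████████████████████████████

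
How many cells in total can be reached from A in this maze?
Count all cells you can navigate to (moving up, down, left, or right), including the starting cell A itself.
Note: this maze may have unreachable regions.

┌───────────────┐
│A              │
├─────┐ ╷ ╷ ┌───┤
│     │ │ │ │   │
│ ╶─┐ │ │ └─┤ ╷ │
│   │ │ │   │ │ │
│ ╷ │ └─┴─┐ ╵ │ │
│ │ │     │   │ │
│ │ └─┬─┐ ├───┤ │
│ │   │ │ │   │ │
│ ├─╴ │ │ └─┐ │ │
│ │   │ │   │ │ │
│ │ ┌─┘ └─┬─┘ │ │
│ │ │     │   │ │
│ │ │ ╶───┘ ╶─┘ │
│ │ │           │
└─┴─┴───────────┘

Using BFS/flood-fill to find all reachable cells from A:
Maze size: 8 × 8 = 64 total cells
24 cell(s) are walled off and cannot be reached from A.
Reachable cells: 40

Reachable region (· marks reachable cells):

┌───────────────┐
│A · · · · · · ·│
├─────┐ ╷ ╷ ┌───┤
│     │·│·│·│· ·│
│ ╶─┐ │ │ └─┤ ╷ │
│   │ │·│· ·│·│·│
│ ╷ │ └─┴─┐ ╵ │ │
│ │ │     │· ·│·│
│ │ └─┬─┐ ├───┤ │
│ │   │·│ │· ·│·│
│ ├─╴ │ │ └─┐ │ │
│ │   │·│   │·│·│
│ │ ┌─┘ └─┬─┘ │ │
│ │ │· · ·│· ·│·│
│ │ │ ╶───┘ ╶─┘ │
│ │ │· · · · · ·│
└─┴─┴───────────┘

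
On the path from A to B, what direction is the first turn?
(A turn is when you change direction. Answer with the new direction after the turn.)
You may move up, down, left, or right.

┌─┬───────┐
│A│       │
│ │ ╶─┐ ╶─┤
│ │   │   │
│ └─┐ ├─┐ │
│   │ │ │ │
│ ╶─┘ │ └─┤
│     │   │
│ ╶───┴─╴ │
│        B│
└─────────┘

Directions: down, down, down, down, right, right, right, right
First turn direction: right

Solution:

┌─┬───────┐
│A│       │
│ │ ╶─┐ ╶─┤
│↓│   │   │
│ └─┐ ├─┐ │
│↓  │ │ │ │
│ ╶─┘ │ └─┤
│↓    │   │
│ ╶───┴─╴ │
│↳ → → → B│
└─────────┘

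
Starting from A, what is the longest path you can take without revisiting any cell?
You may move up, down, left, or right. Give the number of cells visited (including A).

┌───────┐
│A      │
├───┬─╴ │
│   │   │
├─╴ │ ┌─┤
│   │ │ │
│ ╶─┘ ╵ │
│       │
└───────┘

Finding longest simple path using DFS:
Start: (0, 0)
Longest path visits 14 cells
Path: A → right → right → right → down → left → down → down → left → left → up → right → up → left

Solution:

┌───────┐
│A → → ↓│
├───┬─╴ │
│B ↰│↓ ↲│
├─╴ │ ┌─┤
│↱ ↑│↓│ │
│ ╶─┘ ╵ │
│↑ ← ↲  │
└───────┘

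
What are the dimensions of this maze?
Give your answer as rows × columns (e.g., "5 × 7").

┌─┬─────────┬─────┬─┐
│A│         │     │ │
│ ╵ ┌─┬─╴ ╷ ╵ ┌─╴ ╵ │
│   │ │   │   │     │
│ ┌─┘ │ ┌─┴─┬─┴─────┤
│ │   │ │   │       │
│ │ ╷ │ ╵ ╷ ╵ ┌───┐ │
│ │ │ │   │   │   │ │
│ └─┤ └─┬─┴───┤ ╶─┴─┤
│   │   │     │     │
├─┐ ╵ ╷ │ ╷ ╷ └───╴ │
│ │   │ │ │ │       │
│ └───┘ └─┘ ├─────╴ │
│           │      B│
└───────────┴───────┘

Counting the maze dimensions:
Rows (vertical): 7
Columns (horizontal): 10
Dimensions: 7 × 10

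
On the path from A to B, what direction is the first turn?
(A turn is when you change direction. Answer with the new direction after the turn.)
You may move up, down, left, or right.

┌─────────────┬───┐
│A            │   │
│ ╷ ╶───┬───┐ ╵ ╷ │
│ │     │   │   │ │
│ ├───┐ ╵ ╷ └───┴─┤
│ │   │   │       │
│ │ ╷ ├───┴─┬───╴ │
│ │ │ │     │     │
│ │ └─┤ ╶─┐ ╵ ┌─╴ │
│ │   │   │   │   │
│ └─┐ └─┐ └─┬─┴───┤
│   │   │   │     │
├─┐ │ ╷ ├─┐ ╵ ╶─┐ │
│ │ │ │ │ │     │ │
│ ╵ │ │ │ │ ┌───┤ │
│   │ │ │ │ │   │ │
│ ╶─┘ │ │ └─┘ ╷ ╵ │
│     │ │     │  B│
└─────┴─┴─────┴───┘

Directions: right, down, right, right, down, right, up, right, down, right, right, right, down, left, left, down, left, up, left, left, down, right, down, right, down, right, up, right, right, down, down, down
First turn direction: down

Solution:

┌─────────────┬───┐
│A ↓          │   │
│ ╷ ╶───┬───┐ ╵ ╷ │
│ │↳ → ↓│↱ ↓│   │ │
│ ├───┐ ╵ ╷ └───┴─┤
│ │   │↳ ↑│↳ → → ↓│
│ │ ╷ ├───┴─┬───╴ │
│ │ │ │↓ ← ↰│↓ ← ↲│
│ │ └─┤ ╶─┐ ╵ ┌─╴ │
│ │   │↳ ↓│↑ ↲│   │
│ └─┐ └─┐ └─┬─┴───┤
│   │   │↳ ↓│↱ → ↓│
├─┐ │ ╷ ├─┐ ╵ ╶─┐ │
│ │ │ │ │ │↳ ↑  │↓│
│ ╵ │ │ │ │ ┌───┤ │
│   │ │ │ │ │   │↓│
│ ╶─┘ │ │ └─┘ ╷ ╵ │
│     │ │     │  B│
└─────┴─┴─────┴───┘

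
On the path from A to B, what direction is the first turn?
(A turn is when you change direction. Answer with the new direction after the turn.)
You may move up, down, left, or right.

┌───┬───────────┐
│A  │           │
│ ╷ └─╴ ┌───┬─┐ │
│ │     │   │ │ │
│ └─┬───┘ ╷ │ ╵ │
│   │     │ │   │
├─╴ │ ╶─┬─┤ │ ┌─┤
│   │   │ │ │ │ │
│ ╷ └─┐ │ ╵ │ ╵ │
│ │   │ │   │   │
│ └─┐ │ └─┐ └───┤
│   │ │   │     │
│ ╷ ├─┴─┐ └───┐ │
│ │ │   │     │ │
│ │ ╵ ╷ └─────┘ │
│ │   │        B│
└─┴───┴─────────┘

Directions: down, down, right, down, left, down, down, right, down, down, right, up, right, down, right, right, right, right
First turn direction: right

Solution:

┌───┬───────────┐
│A  │           │
│ ╷ └─╴ ┌───┬─┐ │
│↓│     │   │ │ │
│ └─┬───┘ ╷ │ ╵ │
│↳ ↓│     │ │   │
├─╴ │ ╶─┬─┤ │ ┌─┤
│↓ ↲│   │ │ │ │ │
│ ╷ └─┐ │ ╵ │ ╵ │
│↓│   │ │   │   │
│ └─┐ │ └─┐ └───┤
│↳ ↓│ │   │     │
│ ╷ ├─┴─┐ └───┐ │
│ │↓│↱ ↓│     │ │
│ │ ╵ ╷ └─────┘ │
│ │↳ ↑│↳ → → → B│
└─┴───┴─────────┘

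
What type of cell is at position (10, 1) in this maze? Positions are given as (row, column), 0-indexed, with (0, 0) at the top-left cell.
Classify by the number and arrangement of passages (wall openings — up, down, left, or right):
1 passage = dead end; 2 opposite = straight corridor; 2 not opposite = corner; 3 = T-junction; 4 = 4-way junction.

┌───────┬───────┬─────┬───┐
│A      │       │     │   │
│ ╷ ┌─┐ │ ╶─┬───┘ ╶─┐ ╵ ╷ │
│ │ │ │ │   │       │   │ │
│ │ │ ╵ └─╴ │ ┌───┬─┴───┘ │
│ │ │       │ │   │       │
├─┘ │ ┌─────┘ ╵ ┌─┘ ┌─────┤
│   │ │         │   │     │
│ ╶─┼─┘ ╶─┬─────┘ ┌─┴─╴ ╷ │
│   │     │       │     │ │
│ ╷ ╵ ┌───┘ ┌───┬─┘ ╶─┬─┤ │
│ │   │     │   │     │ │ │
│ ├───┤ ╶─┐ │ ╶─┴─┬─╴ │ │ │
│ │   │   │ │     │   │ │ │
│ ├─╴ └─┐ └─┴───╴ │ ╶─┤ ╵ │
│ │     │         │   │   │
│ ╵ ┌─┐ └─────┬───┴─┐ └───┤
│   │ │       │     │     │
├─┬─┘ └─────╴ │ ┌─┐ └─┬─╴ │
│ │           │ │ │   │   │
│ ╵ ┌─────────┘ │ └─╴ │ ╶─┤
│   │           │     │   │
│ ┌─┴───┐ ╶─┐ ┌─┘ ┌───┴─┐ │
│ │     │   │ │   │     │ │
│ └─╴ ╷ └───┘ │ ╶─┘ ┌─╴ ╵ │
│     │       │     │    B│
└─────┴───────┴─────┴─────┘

Checking cell at (10, 1):
Number of passages: 2
Cell type: corner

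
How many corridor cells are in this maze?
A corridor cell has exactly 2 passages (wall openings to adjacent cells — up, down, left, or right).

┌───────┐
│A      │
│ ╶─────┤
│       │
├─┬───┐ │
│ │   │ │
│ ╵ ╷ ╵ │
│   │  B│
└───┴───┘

Counting cells with exactly 2 passages:
Total corridor cells: 14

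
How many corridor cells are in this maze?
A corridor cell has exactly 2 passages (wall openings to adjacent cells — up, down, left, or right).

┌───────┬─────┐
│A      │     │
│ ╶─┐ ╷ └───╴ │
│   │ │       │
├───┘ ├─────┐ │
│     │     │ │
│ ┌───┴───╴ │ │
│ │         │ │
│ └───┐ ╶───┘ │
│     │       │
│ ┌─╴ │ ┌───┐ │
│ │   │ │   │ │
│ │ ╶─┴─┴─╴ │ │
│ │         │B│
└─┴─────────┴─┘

Counting cells with exactly 2 passages:
Total corridor cells: 35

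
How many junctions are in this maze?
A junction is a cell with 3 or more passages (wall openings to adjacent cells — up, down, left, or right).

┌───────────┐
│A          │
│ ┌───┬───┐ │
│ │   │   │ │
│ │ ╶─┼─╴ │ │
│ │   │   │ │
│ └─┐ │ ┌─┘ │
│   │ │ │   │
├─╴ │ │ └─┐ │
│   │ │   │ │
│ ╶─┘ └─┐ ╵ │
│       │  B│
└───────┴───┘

Checking each cell for number of passages:

Junctions found (3+ passages):
  (3, 5): 3 passages
  (5, 2): 3 passages
Total junctions: 2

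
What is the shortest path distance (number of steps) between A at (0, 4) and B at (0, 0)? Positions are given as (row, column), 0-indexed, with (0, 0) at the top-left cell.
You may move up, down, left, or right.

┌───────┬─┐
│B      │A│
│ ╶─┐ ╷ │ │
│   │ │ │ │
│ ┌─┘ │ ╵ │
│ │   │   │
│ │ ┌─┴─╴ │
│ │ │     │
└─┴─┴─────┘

Finding path from (0, 4) to (0, 0):
Path: (0,4) → (1,4) → (2,4) → (2,3) → (1,3) → (0,3) → (0,2) → (0,1) → (0,0)
Distance: 8 steps

Solution:

┌───────┬─┐
│B ← ← ↰│A│
│ ╶─┐ ╷ │ │
│   │ │↑│↓│
│ ┌─┘ │ ╵ │
│ │   │↑ ↲│
│ │ ┌─┴─╴ │
│ │ │     │
└─┴─┴─────┘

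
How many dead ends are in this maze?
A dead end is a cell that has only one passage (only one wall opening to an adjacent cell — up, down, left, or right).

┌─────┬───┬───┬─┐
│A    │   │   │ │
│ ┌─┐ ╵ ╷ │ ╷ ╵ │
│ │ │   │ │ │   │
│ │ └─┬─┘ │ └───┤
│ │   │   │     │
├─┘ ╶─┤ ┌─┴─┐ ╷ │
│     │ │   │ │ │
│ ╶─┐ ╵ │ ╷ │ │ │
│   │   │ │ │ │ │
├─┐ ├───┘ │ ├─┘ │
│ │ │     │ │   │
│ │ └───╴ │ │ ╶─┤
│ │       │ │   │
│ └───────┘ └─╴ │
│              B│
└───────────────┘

Checking each cell for number of passages:

Dead ends found at positions:
  (0, 7)
  (1, 1)
  (2, 0)
  (2, 2)
  (4, 6)
  (5, 0)
  (5, 2)
Total dead ends: 7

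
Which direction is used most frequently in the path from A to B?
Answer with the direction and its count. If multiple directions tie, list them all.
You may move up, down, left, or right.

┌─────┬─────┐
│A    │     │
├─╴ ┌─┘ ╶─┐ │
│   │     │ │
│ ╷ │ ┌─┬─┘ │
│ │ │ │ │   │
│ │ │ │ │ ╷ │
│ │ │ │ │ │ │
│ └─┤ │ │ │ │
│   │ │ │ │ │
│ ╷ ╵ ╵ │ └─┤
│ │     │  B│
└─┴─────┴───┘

Directions: right, down, left, down, down, down, right, down, right, up, up, up, up, right, up, right, right, down, down, left, down, down, down, right
Counts: {'right': 7, 'down': 10, 'left': 2, 'up': 5}
Most common: down (10 times)

Solution:

┌─────┬─────┐
│A ↓  │↱ → ↓│
├─╴ ┌─┘ ╶─┐ │
│↓ ↲│↱ ↑  │↓│
│ ╷ │ ┌─┬─┘ │
│↓│ │↑│ │↓ ↲│
│ │ │ │ │ ╷ │
│↓│ │↑│ │↓│ │
│ └─┤ │ │ │ │
│↳ ↓│↑│ │↓│ │
│ ╷ ╵ ╵ │ └─┤
│ │↳ ↑  │↳ B│
└─┴─────┴───┘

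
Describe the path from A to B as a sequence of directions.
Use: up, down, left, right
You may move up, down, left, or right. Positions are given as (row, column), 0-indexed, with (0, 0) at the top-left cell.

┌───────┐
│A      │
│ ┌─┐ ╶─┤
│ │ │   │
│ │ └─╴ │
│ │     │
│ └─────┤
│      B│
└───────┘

Finding the path and converting it to directions:
Path through cells: (0,0) → (1,0) → (2,0) → (3,0) → (3,1) → (3,2) → (3,3)
Directions: down, down, down, right, right, right

Solution:

┌───────┐
│A      │
│ ┌─┐ ╶─┤
│↓│ │   │
│ │ └─╴ │
│↓│     │
│ └─────┤
│↳ → → B│
└───────┘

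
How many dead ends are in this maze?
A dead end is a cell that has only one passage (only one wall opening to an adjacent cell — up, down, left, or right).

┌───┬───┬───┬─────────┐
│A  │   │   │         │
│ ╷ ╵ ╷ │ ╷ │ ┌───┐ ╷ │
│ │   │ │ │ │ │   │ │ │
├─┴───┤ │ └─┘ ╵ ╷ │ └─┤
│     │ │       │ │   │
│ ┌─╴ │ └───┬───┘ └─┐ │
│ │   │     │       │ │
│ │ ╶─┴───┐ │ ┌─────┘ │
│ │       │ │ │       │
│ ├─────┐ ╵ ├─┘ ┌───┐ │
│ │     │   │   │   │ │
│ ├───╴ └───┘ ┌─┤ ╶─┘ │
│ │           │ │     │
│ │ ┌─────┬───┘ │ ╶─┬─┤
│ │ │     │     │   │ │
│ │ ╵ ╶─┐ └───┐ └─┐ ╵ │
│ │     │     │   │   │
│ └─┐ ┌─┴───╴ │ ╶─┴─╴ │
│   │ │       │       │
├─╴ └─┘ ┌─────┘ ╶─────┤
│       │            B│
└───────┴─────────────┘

Checking each cell for number of passages:

Dead ends found at positions:
  (1, 0)
  (1, 5)
  (1, 10)
  (3, 9)
  (4, 6)
  (5, 1)
  (5, 9)
  (6, 7)
  (7, 5)
  (7, 10)
  (8, 3)
  (8, 8)
  (9, 2)
  (10, 0)
  (10, 4)
  (10, 10)
Total dead ends: 16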